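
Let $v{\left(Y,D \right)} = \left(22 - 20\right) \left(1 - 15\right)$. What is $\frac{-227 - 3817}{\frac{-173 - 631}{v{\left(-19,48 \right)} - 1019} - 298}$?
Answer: $\frac{235226}{17289} \approx 13.606$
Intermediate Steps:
$v{\left(Y,D \right)} = -28$ ($v{\left(Y,D \right)} = 2 \left(-14\right) = -28$)
$\frac{-227 - 3817}{\frac{-173 - 631}{v{\left(-19,48 \right)} - 1019} - 298} = \frac{-227 - 3817}{\frac{-173 - 631}{-28 - 1019} - 298} = - \frac{4044}{- \frac{804}{-1047} - 298} = - \frac{4044}{\left(-804\right) \left(- \frac{1}{1047}\right) - 298} = - \frac{4044}{\frac{268}{349} - 298} = - \frac{4044}{- \frac{103734}{349}} = \left(-4044\right) \left(- \frac{349}{103734}\right) = \frac{235226}{17289}$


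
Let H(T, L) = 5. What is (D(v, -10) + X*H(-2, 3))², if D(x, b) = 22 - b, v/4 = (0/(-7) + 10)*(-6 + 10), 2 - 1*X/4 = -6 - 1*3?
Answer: 63504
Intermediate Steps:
X = 44 (X = 8 - 4*(-6 - 1*3) = 8 - 4*(-6 - 3) = 8 - 4*(-9) = 8 + 36 = 44)
v = 160 (v = 4*((0/(-7) + 10)*(-6 + 10)) = 4*((0*(-⅐) + 10)*4) = 4*((0 + 10)*4) = 4*(10*4) = 4*40 = 160)
(D(v, -10) + X*H(-2, 3))² = ((22 - 1*(-10)) + 44*5)² = ((22 + 10) + 220)² = (32 + 220)² = 252² = 63504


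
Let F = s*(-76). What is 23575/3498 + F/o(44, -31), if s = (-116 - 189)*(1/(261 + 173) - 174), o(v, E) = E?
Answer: 3061674126325/23531046 ≈ 1.3011e+5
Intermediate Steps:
s = 23032075/434 (s = -305*(1/434 - 174) = -305*(-75515/434) = 23032075/434 ≈ 53069.)
F = -875218850/217 (F = (23032075/434)*(-76) = -875218850/217 ≈ -4.0333e+6)
23575/3498 + F/o(44, -31) = 23575/3498 - 875218850/217/(-31) = 23575*(1/3498) - 875218850/217*(-1/31) = 23575/3498 + 875218850/6727 = 3061674126325/23531046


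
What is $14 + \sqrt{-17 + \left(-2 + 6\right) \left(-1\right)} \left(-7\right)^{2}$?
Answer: $14 + 49 i \sqrt{21} \approx 14.0 + 224.55 i$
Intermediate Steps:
$14 + \sqrt{-17 + \left(-2 + 6\right) \left(-1\right)} \left(-7\right)^{2} = 14 + \sqrt{-17 + 4 \left(-1\right)} 49 = 14 + \sqrt{-17 - 4} \cdot 49 = 14 + \sqrt{-21} \cdot 49 = 14 + i \sqrt{21} \cdot 49 = 14 + 49 i \sqrt{21}$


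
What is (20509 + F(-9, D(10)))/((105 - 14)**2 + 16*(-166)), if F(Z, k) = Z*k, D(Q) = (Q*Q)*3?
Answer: 17809/5625 ≈ 3.1660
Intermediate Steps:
D(Q) = 3*Q**2 (D(Q) = Q**2*3 = 3*Q**2)
(20509 + F(-9, D(10)))/((105 - 14)**2 + 16*(-166)) = (20509 - 27*10**2)/((105 - 14)**2 + 16*(-166)) = (20509 - 27*100)/(91**2 - 2656) = (20509 - 9*300)/(8281 - 2656) = (20509 - 2700)/5625 = 17809*(1/5625) = 17809/5625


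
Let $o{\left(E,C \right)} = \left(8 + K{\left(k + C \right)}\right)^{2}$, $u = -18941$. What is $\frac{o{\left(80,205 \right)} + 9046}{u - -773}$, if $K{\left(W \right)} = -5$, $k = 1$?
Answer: $- \frac{9055}{18168} \approx -0.4984$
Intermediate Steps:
$o{\left(E,C \right)} = 9$ ($o{\left(E,C \right)} = \left(8 - 5\right)^{2} = 3^{2} = 9$)
$\frac{o{\left(80,205 \right)} + 9046}{u - -773} = \frac{9 + 9046}{-18941 - -773} = \frac{9055}{-18941 + \left(777 - 4\right)} = \frac{9055}{-18941 + 773} = \frac{9055}{-18168} = 9055 \left(- \frac{1}{18168}\right) = - \frac{9055}{18168}$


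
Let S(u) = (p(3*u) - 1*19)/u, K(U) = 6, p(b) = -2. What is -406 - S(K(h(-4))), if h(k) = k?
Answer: -805/2 ≈ -402.50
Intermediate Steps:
S(u) = -21/u (S(u) = (-2 - 1*19)/u = (-2 - 19)/u = -21/u)
-406 - S(K(h(-4))) = -406 - (-21)/6 = -406 - 1*(-7/2) = -406 + 7/2 = -805/2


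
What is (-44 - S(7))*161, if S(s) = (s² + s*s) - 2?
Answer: -22540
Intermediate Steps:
S(s) = -2 + 2*s² (S(s) = (s² + s²) - 2 = 2*s² - 2 = -2 + 2*s²)
(-44 - S(7))*161 = (-44 - (-2 + 2*7²))*161 = (-44 - (-2 + 2*49))*161 = (-44 - (-2 + 98))*161 = (-44 - 1*96)*161 = (-44 - 96)*161 = -140*161 = -22540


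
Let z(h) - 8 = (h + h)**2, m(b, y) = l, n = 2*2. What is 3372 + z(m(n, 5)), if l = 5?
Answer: 3480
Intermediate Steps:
n = 4
m(b, y) = 5
z(h) = 8 + 4*h**2 (z(h) = 8 + (h + h)**2 = 8 + (2*h)**2 = 8 + 4*h**2)
3372 + z(m(n, 5)) = 3372 + (8 + 4*5**2) = 3372 + (8 + 4*25) = 3372 + (8 + 100) = 3372 + 108 = 3480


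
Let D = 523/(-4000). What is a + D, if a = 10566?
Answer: 42263477/4000 ≈ 10566.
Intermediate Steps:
D = -523/4000 (D = 523*(-1/4000) = -523/4000 ≈ -0.13075)
a + D = 10566 - 523/4000 = 42263477/4000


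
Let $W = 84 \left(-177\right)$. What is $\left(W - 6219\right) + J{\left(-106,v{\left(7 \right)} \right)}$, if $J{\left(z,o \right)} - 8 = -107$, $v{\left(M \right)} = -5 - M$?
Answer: $-21186$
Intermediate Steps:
$W = -14868$
$J{\left(z,o \right)} = -99$ ($J{\left(z,o \right)} = 8 - 107 = -99$)
$\left(W - 6219\right) + J{\left(-106,v{\left(7 \right)} \right)} = \left(-14868 - 6219\right) - 99 = -21087 - 99 = -21186$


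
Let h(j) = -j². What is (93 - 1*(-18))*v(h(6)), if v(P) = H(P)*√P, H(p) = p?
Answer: -23976*I ≈ -23976.0*I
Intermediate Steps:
v(P) = P^(3/2) (v(P) = P*√P = P^(3/2))
(93 - 1*(-18))*v(h(6)) = (93 - 1*(-18))*(-1*6²)^(3/2) = (93 + 18)*(-1*36)^(3/2) = 111*(-36)^(3/2) = 111*(-216*I) = -23976*I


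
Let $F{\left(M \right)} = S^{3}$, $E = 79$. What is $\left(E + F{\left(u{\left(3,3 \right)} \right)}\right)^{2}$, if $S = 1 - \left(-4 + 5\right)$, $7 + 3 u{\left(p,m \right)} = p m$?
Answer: $6241$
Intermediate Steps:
$u{\left(p,m \right)} = - \frac{7}{3} + \frac{m p}{3}$ ($u{\left(p,m \right)} = - \frac{7}{3} + \frac{p m}{3} = - \frac{7}{3} + \frac{m p}{3}$)
$S = 0$ ($S = 1 - 1 = 0$)
$F{\left(M \right)} = 0$ ($F{\left(M \right)} = 0^{3} = 0$)
$\left(E + F{\left(u{\left(3,3 \right)} \right)}\right)^{2} = \left(79 + 0\right)^{2} = 79^{2} = 6241$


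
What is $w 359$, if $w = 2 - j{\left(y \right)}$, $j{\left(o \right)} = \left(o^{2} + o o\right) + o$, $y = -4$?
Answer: $-9334$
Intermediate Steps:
$j{\left(o \right)} = o + 2 o^{2}$ ($j{\left(o \right)} = \left(o^{2} + o^{2}\right) + o = 2 o^{2} + o = o + 2 o^{2}$)
$w = -26$ ($w = 2 - - 4 \left(1 + 2 \left(-4\right)\right) = 2 - - 4 \left(1 - 8\right) = 2 - \left(-4\right) \left(-7\right) = 2 - 28 = -26$)
$w 359 = \left(-26\right) 359 = -9334$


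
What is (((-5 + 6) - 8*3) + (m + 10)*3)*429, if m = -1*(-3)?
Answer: 6864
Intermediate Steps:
m = 3
(((-5 + 6) - 8*3) + (m + 10)*3)*429 = (((-5 + 6) - 8*3) + (3 + 10)*3)*429 = ((1 - 24) + 13*3)*429 = (-23 + 39)*429 = 16*429 = 6864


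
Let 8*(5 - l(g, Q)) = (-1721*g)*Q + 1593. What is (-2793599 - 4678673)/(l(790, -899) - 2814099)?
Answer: 59778176/1244785755 ≈ 0.048023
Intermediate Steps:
l(g, Q) = -1553/8 + 1721*Q*g/8 (l(g, Q) = 5 - ((-1721*g)*Q + 1593)/8 = 5 - (-1721*Q*g + 1593)/8 = 5 - (1593 - 1721*Q*g)/8 = 5 + (-1593/8 + 1721*Q*g/8) = -1553/8 + 1721*Q*g/8)
(-2793599 - 4678673)/(l(790, -899) - 2814099) = (-2793599 - 4678673)/((-1553/8 + (1721/8)*(-899)*790) - 2814099) = -7472272/((-1553/8 - 611135705/4) - 2814099) = -7472272/(-1222272963/8 - 2814099) = -7472272/(-1244785755/8) = -7472272*(-8/1244785755) = 59778176/1244785755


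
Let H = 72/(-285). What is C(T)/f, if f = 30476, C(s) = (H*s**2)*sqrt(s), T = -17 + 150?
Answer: -294*sqrt(133)/2005 ≈ -1.6911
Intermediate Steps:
H = -24/95 (H = 72*(-1/285) = -24/95 ≈ -0.25263)
T = 133
C(s) = -24*s**(5/2)/95 (C(s) = (-24*s**2/95)*sqrt(s) = -24*s**(5/2)/95)
C(T)/f = -22344*sqrt(133)/5/30476 = -22344*sqrt(133)/5*(1/30476) = -294*sqrt(133)/2005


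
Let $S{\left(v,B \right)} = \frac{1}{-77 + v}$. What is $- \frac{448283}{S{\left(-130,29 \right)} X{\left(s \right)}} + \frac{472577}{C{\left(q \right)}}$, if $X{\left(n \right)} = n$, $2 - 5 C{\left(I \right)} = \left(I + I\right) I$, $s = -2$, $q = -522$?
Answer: $- \frac{12642474088754}{272483} \approx -4.6397 \cdot 10^{7}$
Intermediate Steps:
$C{\left(I \right)} = \frac{2}{5} - \frac{2 I^{2}}{5}$ ($C{\left(I \right)} = \frac{2}{5} - \frac{\left(I + I\right) I}{5} = \frac{2}{5} - \frac{2 I I}{5} = \frac{2}{5} - \frac{2 I^{2}}{5}$)
$- \frac{448283}{S{\left(-130,29 \right)} X{\left(s \right)}} + \frac{472577}{C{\left(q \right)}} = - \frac{448283}{\frac{1}{-77 - 130} \left(-2\right)} + \frac{472577}{\frac{2}{5} - \frac{2 \left(-522\right)^{2}}{5}} = - \frac{448283}{\frac{1}{-207} \left(-2\right)} + \frac{472577}{\frac{2}{5} - \frac{544968}{5}} = - \frac{448283}{\left(- \frac{1}{207}\right) \left(-2\right)} + \frac{472577}{\frac{2}{5} - \frac{544968}{5}} = - \frac{448283}{\frac{2}{207}} + \frac{472577}{- \frac{544966}{5}} = \left(-448283\right) \frac{207}{2} + 472577 \left(- \frac{5}{544966}\right) = - \frac{92794581}{2} - \frac{2362885}{544966} = - \frac{12642474088754}{272483}$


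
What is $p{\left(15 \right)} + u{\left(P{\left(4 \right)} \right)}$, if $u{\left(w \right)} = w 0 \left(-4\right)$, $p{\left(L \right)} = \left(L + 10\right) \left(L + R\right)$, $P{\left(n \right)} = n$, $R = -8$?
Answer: $175$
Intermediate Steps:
$p{\left(L \right)} = \left(-8 + L\right) \left(10 + L\right)$ ($p{\left(L \right)} = \left(L + 10\right) \left(L - 8\right) = \left(10 + L\right) \left(-8 + L\right) = \left(-8 + L\right) \left(10 + L\right)$)
$u{\left(w \right)} = 0$ ($u{\left(w \right)} = 0 \left(-4\right) = 0$)
$p{\left(15 \right)} + u{\left(P{\left(4 \right)} \right)} = \left(-80 + 15^{2} + 2 \cdot 15\right) + 0 = \left(-80 + 225 + 30\right) + 0 = 175 + 0 = 175$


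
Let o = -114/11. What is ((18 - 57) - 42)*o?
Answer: 9234/11 ≈ 839.45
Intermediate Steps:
o = -114/11 (o = -114*1/11 = -114/11 ≈ -10.364)
((18 - 57) - 42)*o = ((18 - 57) - 42)*(-114/11) = (-39 - 42)*(-114/11) = -81*(-114/11) = 9234/11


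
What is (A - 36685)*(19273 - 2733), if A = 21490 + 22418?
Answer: 119468420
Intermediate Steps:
A = 43908
(A - 36685)*(19273 - 2733) = (43908 - 36685)*(19273 - 2733) = 7223*16540 = 119468420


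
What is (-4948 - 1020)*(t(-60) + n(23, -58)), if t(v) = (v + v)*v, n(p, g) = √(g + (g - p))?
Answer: -42969600 - 5968*I*√139 ≈ -4.297e+7 - 70362.0*I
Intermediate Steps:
n(p, g) = √(-p + 2*g)
t(v) = 2*v² (t(v) = (2*v)*v = 2*v²)
(-4948 - 1020)*(t(-60) + n(23, -58)) = (-4948 - 1020)*(2*(-60)² + √(-1*23 + 2*(-58))) = -5968*(2*3600 + √(-23 - 116)) = -5968*(7200 + √(-139)) = -5968*(7200 + I*√139) = -42969600 - 5968*I*√139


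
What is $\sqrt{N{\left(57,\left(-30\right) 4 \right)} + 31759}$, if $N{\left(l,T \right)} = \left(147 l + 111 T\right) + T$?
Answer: $\sqrt{26698} \approx 163.4$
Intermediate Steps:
$N{\left(l,T \right)} = 112 T + 147 l$ ($N{\left(l,T \right)} = \left(111 T + 147 l\right) + T = 112 T + 147 l$)
$\sqrt{N{\left(57,\left(-30\right) 4 \right)} + 31759} = \sqrt{\left(112 \left(\left(-30\right) 4\right) + 147 \cdot 57\right) + 31759} = \sqrt{\left(112 \left(-120\right) + 8379\right) + 31759} = \sqrt{\left(-13440 + 8379\right) + 31759} = \sqrt{-5061 + 31759} = \sqrt{26698}$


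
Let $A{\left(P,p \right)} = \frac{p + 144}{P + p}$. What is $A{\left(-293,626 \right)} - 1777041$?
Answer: $- \frac{591753883}{333} \approx -1.777 \cdot 10^{6}$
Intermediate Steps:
$A{\left(P,p \right)} = \frac{144 + p}{P + p}$
$A{\left(-293,626 \right)} - 1777041 = \frac{144 + 626}{-293 + 626} - 1777041 = \frac{1}{333} \cdot 770 - 1777041 = \frac{770}{333} - 1777041 = - \frac{591753883}{333}$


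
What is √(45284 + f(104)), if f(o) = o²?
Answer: 10*√561 ≈ 236.85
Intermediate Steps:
√(45284 + f(104)) = √(45284 + 104²) = √(45284 + 10816) = √56100 = 10*√561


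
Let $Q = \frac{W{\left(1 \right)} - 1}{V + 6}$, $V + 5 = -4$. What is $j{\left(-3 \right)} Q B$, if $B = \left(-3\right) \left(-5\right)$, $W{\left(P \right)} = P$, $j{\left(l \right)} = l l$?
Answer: $0$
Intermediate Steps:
$j{\left(l \right)} = l^{2}$
$V = -9$ ($V = -5 - 4 = -9$)
$B = 15$
$Q = 0$ ($Q = \frac{1 - 1}{-9 + 6} = \frac{0}{-3} = 0 \left(- \frac{1}{3}\right) = 0$)
$j{\left(-3 \right)} Q B = \left(-3\right)^{2} \cdot 0 \cdot 15 = 9 \cdot 0 \cdot 15 = 0 \cdot 15 = 0$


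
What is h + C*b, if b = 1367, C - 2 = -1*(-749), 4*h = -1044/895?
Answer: 918821954/895 ≈ 1.0266e+6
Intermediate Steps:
h = -261/895 (h = (-1044/895)/4 = (-1044*1/895)/4 = (¼)*(-1044/895) = -261/895 ≈ -0.29162)
C = 751 (C = 2 - 1*(-749) = 2 + 749 = 751)
h + C*b = -261/895 + 751*1367 = -261/895 + 1026617 = 918821954/895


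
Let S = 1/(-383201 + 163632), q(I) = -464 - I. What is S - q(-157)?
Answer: 67407682/219569 ≈ 307.00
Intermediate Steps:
S = -1/219569 (S = 1/(-219569) = -1/219569 ≈ -4.5544e-6)
S - q(-157) = -1/219569 - (-464 - 1*(-157)) = -1/219569 - (-464 + 157) = -1/219569 - 1*(-307) = -1/219569 + 307 = 67407682/219569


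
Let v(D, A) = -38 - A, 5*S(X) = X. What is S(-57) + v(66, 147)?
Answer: -982/5 ≈ -196.40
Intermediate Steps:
S(X) = X/5
S(-57) + v(66, 147) = (1/5)*(-57) + (-38 - 1*147) = -57/5 + (-38 - 147) = -57/5 - 185 = -982/5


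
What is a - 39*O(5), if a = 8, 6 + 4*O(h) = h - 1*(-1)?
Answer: 8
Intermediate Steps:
O(h) = -5/4 + h/4 (O(h) = -3/2 + (h - 1*(-1))/4 = -3/2 + (h + 1)/4 = -3/2 + (1 + h)/4 = -3/2 + (¼ + h/4) = -5/4 + h/4)
a - 39*O(5) = 8 - 39*(-5/4 + (¼)*5) = 8 - 39*(-5/4 + 5/4) = 8 - 39*0 = 8 + 0 = 8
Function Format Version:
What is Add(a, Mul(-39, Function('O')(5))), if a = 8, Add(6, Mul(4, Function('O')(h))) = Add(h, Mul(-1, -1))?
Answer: 8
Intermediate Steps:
Function('O')(h) = Add(Rational(-5, 4), Mul(Rational(1, 4), h)) (Function('O')(h) = Add(Rational(-3, 2), Mul(Rational(1, 4), Add(h, Mul(-1, -1)))) = Add(Rational(-3, 2), Mul(Rational(1, 4), Add(h, 1))) = Add(Rational(-3, 2), Mul(Rational(1, 4), Add(1, h))) = Add(Rational(-3, 2), Add(Rational(1, 4), Mul(Rational(1, 4), h))) = Add(Rational(-5, 4), Mul(Rational(1, 4), h)))
Add(a, Mul(-39, Function('O')(5))) = Add(8, Mul(-39, Add(Rational(-5, 4), Mul(Rational(1, 4), 5)))) = Add(8, Mul(-39, Add(Rational(-5, 4), Rational(5, 4)))) = Add(8, Mul(-39, 0)) = Add(8, 0) = 8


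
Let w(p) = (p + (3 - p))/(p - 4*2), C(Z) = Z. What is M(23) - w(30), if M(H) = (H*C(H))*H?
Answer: 267671/22 ≈ 12167.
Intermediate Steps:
M(H) = H**3 (M(H) = (H*H)*H = H**2*H = H**3)
w(p) = 3/(-8 + p) (w(p) = 3/(p - 8) = 3/(-8 + p))
M(23) - w(30) = 23**3 - 3/(-8 + 30) = 12167 - 3/22 = 267671/22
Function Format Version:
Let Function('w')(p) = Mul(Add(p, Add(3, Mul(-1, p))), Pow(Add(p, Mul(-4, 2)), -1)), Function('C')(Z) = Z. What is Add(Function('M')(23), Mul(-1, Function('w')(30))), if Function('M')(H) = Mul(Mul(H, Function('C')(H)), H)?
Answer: Rational(267671, 22) ≈ 12167.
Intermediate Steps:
Function('M')(H) = Pow(H, 3) (Function('M')(H) = Mul(Mul(H, H), H) = Mul(Pow(H, 2), H) = Pow(H, 3))
Function('w')(p) = Mul(3, Pow(Add(-8, p), -1)) (Function('w')(p) = Mul(3, Pow(Add(p, -8), -1)) = Mul(3, Pow(Add(-8, p), -1)))
Add(Function('M')(23), Mul(-1, Function('w')(30))) = Add(Pow(23, 3), Mul(-1, Mul(3, Pow(Add(-8, 30), -1)))) = Add(12167, Mul(-1, Mul(3, Pow(22, -1)))) = Add(12167, Mul(-1, Mul(3, Rational(1, 22)))) = Add(12167, Mul(-1, Rational(3, 22))) = Add(12167, Rational(-3, 22)) = Rational(267671, 22)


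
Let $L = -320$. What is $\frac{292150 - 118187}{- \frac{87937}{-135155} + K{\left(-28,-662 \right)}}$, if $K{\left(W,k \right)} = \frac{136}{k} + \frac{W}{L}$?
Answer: $\frac{124519389227440}{381296539} \approx 3.2657 \cdot 10^{5}$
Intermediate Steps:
$K{\left(W,k \right)} = \frac{136}{k} - \frac{W}{320}$ ($K{\left(W,k \right)} = \frac{136}{k} + \frac{W}{-320} = \frac{136}{k} + W \left(- \frac{1}{320}\right) = \frac{136}{k} - \frac{W}{320}$)
$\frac{292150 - 118187}{- \frac{87937}{-135155} + K{\left(-28,-662 \right)}} = \frac{292150 - 118187}{- \frac{87937}{-135155} + \left(\frac{136}{-662} - - \frac{7}{80}\right)} = \frac{173963}{\left(-87937\right) \left(- \frac{1}{135155}\right) + \left(136 \left(- \frac{1}{662}\right) + \frac{7}{80}\right)} = \frac{173963}{\frac{87937}{135155} + \left(- \frac{68}{331} + \frac{7}{80}\right)} = \frac{173963}{\frac{87937}{135155} - \frac{3123}{26480}} = \frac{173963}{\frac{381296539}{715780880}} = 173963 \cdot \frac{715780880}{381296539} = \frac{124519389227440}{381296539}$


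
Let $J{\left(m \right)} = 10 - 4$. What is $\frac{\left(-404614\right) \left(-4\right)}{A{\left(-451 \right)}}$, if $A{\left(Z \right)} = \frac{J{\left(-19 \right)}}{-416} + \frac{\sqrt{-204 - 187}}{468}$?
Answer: $- \frac{81803240064}{6985} - \frac{12118998528 i \sqrt{391}}{6985} \approx -1.1711 \cdot 10^{7} - 3.4307 \cdot 10^{7} i$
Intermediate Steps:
$J{\left(m \right)} = 6$
$A{\left(Z \right)} = - \frac{3}{208} + \frac{i \sqrt{391}}{468}$ ($A{\left(Z \right)} = \frac{6}{-416} + \frac{\sqrt{-204 - 187}}{468} = 6 \left(- \frac{1}{416}\right) + \sqrt{-391} \cdot \frac{1}{468} = - \frac{3}{208} + i \sqrt{391} \cdot \frac{1}{468} = - \frac{3}{208} + \frac{i \sqrt{391}}{468}$)
$\frac{\left(-404614\right) \left(-4\right)}{A{\left(-451 \right)}} = \frac{\left(-404614\right) \left(-4\right)}{- \frac{3}{208} + \frac{i \sqrt{391}}{468}} = \frac{1618456}{- \frac{3}{208} + \frac{i \sqrt{391}}{468}}$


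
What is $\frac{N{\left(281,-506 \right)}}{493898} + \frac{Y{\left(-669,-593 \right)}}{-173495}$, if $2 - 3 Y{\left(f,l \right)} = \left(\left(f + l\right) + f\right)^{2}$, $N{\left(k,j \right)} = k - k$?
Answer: $\frac{3728759}{520485} \approx 7.164$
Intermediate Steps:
$N{\left(k,j \right)} = 0$
$Y{\left(f,l \right)} = \frac{2}{3} - \frac{\left(l + 2 f\right)^{2}}{3}$ ($Y{\left(f,l \right)} = \frac{2}{3} - \frac{\left(\left(f + l\right) + f\right)^{2}}{3} = \frac{2}{3} - \frac{\left(l + 2 f\right)^{2}}{3}$)
$\frac{N{\left(281,-506 \right)}}{493898} + \frac{Y{\left(-669,-593 \right)}}{-173495} = \frac{0}{493898} + \frac{\frac{2}{3} - \frac{\left(-593 + 2 \left(-669\right)\right)^{2}}{3}}{-173495} = 0 \cdot \frac{1}{493898} + \left(\frac{2}{3} - \frac{\left(-593 - 1338\right)^{2}}{3}\right) \left(- \frac{1}{173495}\right) = 0 + \left(\frac{2}{3} - \frac{\left(-1931\right)^{2}}{3}\right) \left(- \frac{1}{173495}\right) = 0 + \left(\frac{2}{3} - \frac{3728761}{3}\right) \left(- \frac{1}{173495}\right) = 0 - - \frac{3728759}{520485} = 0 + \frac{3728759}{520485} = \frac{3728759}{520485}$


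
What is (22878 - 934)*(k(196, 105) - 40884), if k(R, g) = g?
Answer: -894854376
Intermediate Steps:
(22878 - 934)*(k(196, 105) - 40884) = (22878 - 934)*(105 - 40884) = 21944*(-40779) = -894854376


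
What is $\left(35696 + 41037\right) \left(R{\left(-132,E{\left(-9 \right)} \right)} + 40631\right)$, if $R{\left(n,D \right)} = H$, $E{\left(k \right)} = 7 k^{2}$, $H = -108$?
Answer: $3109451359$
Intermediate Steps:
$R{\left(n,D \right)} = -108$
$\left(35696 + 41037\right) \left(R{\left(-132,E{\left(-9 \right)} \right)} + 40631\right) = \left(35696 + 41037\right) \left(-108 + 40631\right) = 76733 \cdot 40523 = 3109451359$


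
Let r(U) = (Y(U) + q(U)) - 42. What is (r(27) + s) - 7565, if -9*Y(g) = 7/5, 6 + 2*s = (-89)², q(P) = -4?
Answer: -328829/90 ≈ -3653.7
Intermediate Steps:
s = 7915/2 (s = -3 + (½)*(-89)² = -3 + (½)*7921 = -3 + 7921/2 = 7915/2 ≈ 3957.5)
Y(g) = -7/45 (Y(g) = -7/(9*5) = -⅑*7/5 = -7/45)
r(U) = -2077/45 (r(U) = (-7/45 - 4) - 42 = -187/45 - 42 = -2077/45)
(r(27) + s) - 7565 = (-2077/45 + 7915/2) - 7565 = 352021/90 - 7565 = -328829/90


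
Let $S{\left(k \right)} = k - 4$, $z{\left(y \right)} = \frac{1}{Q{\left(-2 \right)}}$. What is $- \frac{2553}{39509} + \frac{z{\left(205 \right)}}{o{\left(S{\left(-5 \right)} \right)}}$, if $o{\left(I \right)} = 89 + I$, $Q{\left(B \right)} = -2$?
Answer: $- \frac{447989}{6321440} \approx -0.070868$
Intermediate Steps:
$z{\left(y \right)} = - \frac{1}{2}$ ($z{\left(y \right)} = \frac{1}{-2} = - \frac{1}{2}$)
$S{\left(k \right)} = -4 + k$
$- \frac{2553}{39509} + \frac{z{\left(205 \right)}}{o{\left(S{\left(-5 \right)} \right)}} = - \frac{2553}{39509} - \frac{1}{2 \left(89 - 9\right)} = \left(-2553\right) \frac{1}{39509} - \frac{1}{2 \left(89 - 9\right)} = - \frac{2553}{39509} - \frac{1}{2 \cdot 80} = - \frac{2553}{39509} - \frac{1}{160} = - \frac{447989}{6321440}$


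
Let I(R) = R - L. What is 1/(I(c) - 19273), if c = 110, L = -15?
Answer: -1/19148 ≈ -5.2225e-5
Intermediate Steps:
I(R) = 15 + R (I(R) = R - 1*(-15) = R + 15 = 15 + R)
1/(I(c) - 19273) = 1/((15 + 110) - 19273) = 1/(125 - 19273) = 1/(-19148) = -1/19148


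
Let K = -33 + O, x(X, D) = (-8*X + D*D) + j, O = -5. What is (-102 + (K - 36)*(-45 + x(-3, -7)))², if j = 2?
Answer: 5391684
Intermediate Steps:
x(X, D) = 2 + D² - 8*X (x(X, D) = (-8*X + D*D) + 2 = (-8*X + D²) + 2 = (D² - 8*X) + 2 = 2 + D² - 8*X)
K = -38 (K = -33 - 5 = -38)
(-102 + (K - 36)*(-45 + x(-3, -7)))² = (-102 + (-38 - 36)*(-45 + (2 + (-7)² - 8*(-3))))² = (-102 - 74*(-45 + (2 + 49 + 24)))² = (-102 - 74*(-45 + 75))² = (-102 - 74*30)² = (-102 - 2220)² = (-2322)² = 5391684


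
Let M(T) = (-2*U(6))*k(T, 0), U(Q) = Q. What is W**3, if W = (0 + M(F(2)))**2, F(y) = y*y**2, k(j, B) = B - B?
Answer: 0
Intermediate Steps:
k(j, B) = 0
F(y) = y**3
M(T) = 0 (M(T) = -2*6*0 = -12*0 = 0)
W = 0 (W = (0 + 0)**2 = 0**2 = 0)
W**3 = 0**3 = 0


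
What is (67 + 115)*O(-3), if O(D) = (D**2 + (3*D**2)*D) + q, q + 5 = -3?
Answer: -14560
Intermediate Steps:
q = -8 (q = -5 - 3 = -8)
O(D) = -8 + D**2 + 3*D**3 (O(D) = (D**2 + (3*D**2)*D) - 8 = (D**2 + 3*D**3) - 8 = -8 + D**2 + 3*D**3)
(67 + 115)*O(-3) = (67 + 115)*(-8 + (-3)**2 + 3*(-3)**3) = 182*(-8 + 9 + 3*(-27)) = 182*(-8 + 9 - 81) = 182*(-80) = -14560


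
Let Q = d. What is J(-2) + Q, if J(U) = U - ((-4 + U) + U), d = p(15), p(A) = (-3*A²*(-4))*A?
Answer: 40506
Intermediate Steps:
p(A) = 12*A³ (p(A) = (12*A²)*A = 12*A³)
d = 40500 (d = 12*15³ = 12*3375 = 40500)
J(U) = 4 - U (J(U) = U - (-4 + 2*U) = U + (4 - 2*U) = 4 - U)
Q = 40500
J(-2) + Q = (4 - 1*(-2)) + 40500 = (4 + 2) + 40500 = 6 + 40500 = 40506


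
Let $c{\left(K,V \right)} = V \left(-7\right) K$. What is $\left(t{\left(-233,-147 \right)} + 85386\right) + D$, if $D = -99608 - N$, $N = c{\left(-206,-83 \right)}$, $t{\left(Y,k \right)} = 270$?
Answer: $105734$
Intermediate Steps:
$c{\left(K,V \right)} = - 7 K V$ ($c{\left(K,V \right)} = - 7 V K = - 7 K V$)
$N = -119686$ ($N = \left(-7\right) \left(-206\right) \left(-83\right) = -119686$)
$D = 20078$ ($D = -99608 - -119686 = -99608 + 119686 = 20078$)
$\left(t{\left(-233,-147 \right)} + 85386\right) + D = \left(270 + 85386\right) + 20078 = 85656 + 20078 = 105734$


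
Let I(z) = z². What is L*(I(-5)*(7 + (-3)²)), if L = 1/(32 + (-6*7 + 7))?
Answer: -400/3 ≈ -133.33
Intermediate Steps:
L = -⅓ (L = 1/(32 + (-42 + 7)) = 1/(32 - 35) = 1/(-3) = -⅓ ≈ -0.33333)
L*(I(-5)*(7 + (-3)²)) = -(-5)²*(7 + (-3)²)/3 = -25*(7 + 9)/3 = -25*16/3 = -⅓*400 = -400/3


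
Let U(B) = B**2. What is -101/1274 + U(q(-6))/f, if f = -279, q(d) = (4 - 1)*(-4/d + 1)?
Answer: -60029/355446 ≈ -0.16888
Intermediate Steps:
q(d) = 3 - 12/d (q(d) = 3*(1 - 4/d) = 3 - 12/d)
-101/1274 + U(q(-6))/f = -101/1274 + (3 - 12/(-6))**2/(-279) = -101*1/1274 + (3 - 12*(-1/6))**2*(-1/279) = -101/1274 + (3 + 2)**2*(-1/279) = -101/1274 + 5**2*(-1/279) = -101/1274 + 25*(-1/279) = -101/1274 - 25/279 = -60029/355446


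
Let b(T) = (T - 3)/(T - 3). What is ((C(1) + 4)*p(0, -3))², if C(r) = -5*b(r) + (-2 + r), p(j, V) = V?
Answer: 36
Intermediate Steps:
b(T) = 1 (b(T) = (-3 + T)/(-3 + T) = 1)
C(r) = -7 + r (C(r) = -5*1 + (-2 + r) = -5 + (-2 + r) = -7 + r)
((C(1) + 4)*p(0, -3))² = (((-7 + 1) + 4)*(-3))² = ((-6 + 4)*(-3))² = (-2*(-3))² = 6² = 36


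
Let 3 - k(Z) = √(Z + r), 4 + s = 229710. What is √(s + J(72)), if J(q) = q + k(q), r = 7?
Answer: √(229781 - √79) ≈ 479.35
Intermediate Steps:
s = 229706 (s = -4 + 229710 = 229706)
k(Z) = 3 - √(7 + Z) (k(Z) = 3 - √(Z + 7) = 3 - √(7 + Z))
J(q) = 3 + q - √(7 + q) (J(q) = q + (3 - √(7 + q)) = 3 + q - √(7 + q))
√(s + J(72)) = √(229706 + (3 + 72 - √(7 + 72))) = √(229706 + (3 + 72 - √79)) = √(229706 + (75 - √79)) = √(229781 - √79)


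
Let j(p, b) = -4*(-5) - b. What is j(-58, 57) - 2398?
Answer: -2435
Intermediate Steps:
j(p, b) = 20 - b
j(-58, 57) - 2398 = (20 - 1*57) - 2398 = (20 - 57) - 2398 = -37 - 2398 = -2435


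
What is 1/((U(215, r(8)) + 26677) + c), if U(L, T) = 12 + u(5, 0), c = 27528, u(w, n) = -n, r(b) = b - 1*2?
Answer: 1/54217 ≈ 1.8444e-5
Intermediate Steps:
r(b) = -2 + b (r(b) = b - 2 = -2 + b)
U(L, T) = 12 (U(L, T) = 12 - 1*0 = 12 + 0 = 12)
1/((U(215, r(8)) + 26677) + c) = 1/((12 + 26677) + 27528) = 1/(26689 + 27528) = 1/54217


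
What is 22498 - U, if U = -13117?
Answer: 35615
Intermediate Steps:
22498 - U = 22498 - 1*(-13117) = 22498 + 13117 = 35615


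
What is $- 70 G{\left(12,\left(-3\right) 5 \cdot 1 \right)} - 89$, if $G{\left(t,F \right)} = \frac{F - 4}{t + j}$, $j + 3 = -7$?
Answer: $576$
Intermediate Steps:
$j = -10$ ($j = -3 - 7 = -10$)
$G{\left(t,F \right)} = \frac{-4 + F}{-10 + t}$ ($G{\left(t,F \right)} = \frac{F - 4}{t - 10} = \frac{-4 + F}{-10 + t}$)
$- 70 G{\left(12,\left(-3\right) 5 \cdot 1 \right)} - 89 = - 70 \frac{-4 + \left(-3\right) 5 \cdot 1}{-10 + 12} - 89 = - 70 \frac{-4 - 15}{2} - 89 = - 70 \cdot \frac{1}{2} \left(-19\right) - 89 = \left(-70\right) \left(- \frac{19}{2}\right) - 89 = 665 - 89 = 576$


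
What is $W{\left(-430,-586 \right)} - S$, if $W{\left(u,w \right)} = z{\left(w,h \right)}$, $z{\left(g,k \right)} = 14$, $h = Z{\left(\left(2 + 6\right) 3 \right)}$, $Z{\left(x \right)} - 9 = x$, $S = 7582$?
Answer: $-7568$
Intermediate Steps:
$Z{\left(x \right)} = 9 + x$
$h = 33$ ($h = 9 + \left(2 + 6\right) 3 = 9 + 8 \cdot 3 = 9 + 24 = 33$)
$W{\left(u,w \right)} = 14$
$W{\left(-430,-586 \right)} - S = 14 - 7582 = -7568$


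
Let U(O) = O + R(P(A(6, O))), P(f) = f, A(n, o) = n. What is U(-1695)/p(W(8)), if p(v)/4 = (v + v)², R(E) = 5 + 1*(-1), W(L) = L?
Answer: -1691/1024 ≈ -1.6514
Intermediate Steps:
R(E) = 4 (R(E) = 5 - 1 = 4)
p(v) = 16*v² (p(v) = 4*(v + v)² = 4*(2*v)² = 4*(4*v²) = 16*v²)
U(O) = 4 + O (U(O) = O + 4 = 4 + O)
U(-1695)/p(W(8)) = (4 - 1695)/((16*8²)) = -1691/(16*64) = -1691/1024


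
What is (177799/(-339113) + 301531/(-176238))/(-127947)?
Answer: 133588022165/7646700878796618 ≈ 1.7470e-5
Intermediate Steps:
(177799/(-339113) + 301531/(-176238))/(-127947) = (177799*(-1/339113) + 301531*(-1/176238))*(-1/127947) = (-177799/339113 - 301531/176238)*(-1/127947) = -133588022165/59764596894*(-1/127947) = 133588022165/7646700878796618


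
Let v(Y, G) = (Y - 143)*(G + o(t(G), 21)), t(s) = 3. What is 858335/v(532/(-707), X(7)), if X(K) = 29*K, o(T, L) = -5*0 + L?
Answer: -86691835/3252256 ≈ -26.656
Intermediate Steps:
o(T, L) = L (o(T, L) = 0 + L = L)
v(Y, G) = (-143 + Y)*(21 + G) (v(Y, G) = (Y - 143)*(G + 21) = (-143 + Y)*(21 + G))
858335/v(532/(-707), X(7)) = 858335/(-3003 - 4147*7 + 21*(532/(-707)) + (29*7)*(532/(-707))) = 858335/(-3003 - 143*203 + 21*(532*(-1/707)) + 203*(532*(-1/707))) = 858335/(-3003 - 29029 + 21*(-76/101) + 203*(-76/101)) = 858335/(-3003 - 29029 - 1596/101 - 15428/101) = 858335/(-3252256/101) = 858335*(-101/3252256) = -86691835/3252256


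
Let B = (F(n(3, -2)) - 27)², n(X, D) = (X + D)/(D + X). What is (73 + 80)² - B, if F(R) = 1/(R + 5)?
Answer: 816803/36 ≈ 22689.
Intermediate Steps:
n(X, D) = 1 (n(X, D) = (D + X)/(D + X) = 1)
F(R) = 1/(5 + R)
B = 25921/36 (B = (1/(5 + 1) - 27)² = (1/6 - 27)² = (⅙ - 27)² = (-161/6)² = 25921/36 ≈ 720.03)
(73 + 80)² - B = (73 + 80)² - 1*25921/36 = 153² - 25921/36 = 23409 - 25921/36 = 816803/36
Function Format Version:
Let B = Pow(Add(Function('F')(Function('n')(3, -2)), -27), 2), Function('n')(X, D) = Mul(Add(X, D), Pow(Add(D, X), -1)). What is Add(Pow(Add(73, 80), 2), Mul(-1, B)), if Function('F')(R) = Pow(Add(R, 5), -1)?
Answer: Rational(816803, 36) ≈ 22689.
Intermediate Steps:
Function('n')(X, D) = 1 (Function('n')(X, D) = Mul(Add(D, X), Pow(Add(D, X), -1)) = 1)
Function('F')(R) = Pow(Add(5, R), -1)
B = Rational(25921, 36) (B = Pow(Add(Pow(Add(5, 1), -1), -27), 2) = Pow(Add(Pow(6, -1), -27), 2) = Pow(Add(Rational(1, 6), -27), 2) = Pow(Rational(-161, 6), 2) = Rational(25921, 36) ≈ 720.03)
Add(Pow(Add(73, 80), 2), Mul(-1, B)) = Add(Pow(Add(73, 80), 2), Mul(-1, Rational(25921, 36))) = Add(Pow(153, 2), Rational(-25921, 36)) = Add(23409, Rational(-25921, 36)) = Rational(816803, 36)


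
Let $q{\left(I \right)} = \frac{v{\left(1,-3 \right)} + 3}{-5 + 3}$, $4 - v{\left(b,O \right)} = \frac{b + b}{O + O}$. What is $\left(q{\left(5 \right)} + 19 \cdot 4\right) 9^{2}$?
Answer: $5859$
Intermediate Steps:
$v{\left(b,O \right)} = 4 - \frac{b}{O}$ ($v{\left(b,O \right)} = 4 - \frac{b + b}{O + O} = 4 - \frac{2 b}{2 O} = 4 - 2 b \frac{1}{2 O} = 4 - \frac{b}{O}$)
$q{\left(I \right)} = - \frac{11}{3}$ ($q{\left(I \right)} = \frac{\left(4 - 1 \frac{1}{-3}\right) + 3}{-5 + 3} = \frac{\left(4 - 1 \left(- \frac{1}{3}\right)\right) + 3}{-2} = \left(\left(4 + \frac{1}{3}\right) + 3\right) \left(- \frac{1}{2}\right) = \left(\frac{13}{3} + 3\right) \left(- \frac{1}{2}\right) = \frac{22}{3} \left(- \frac{1}{2}\right) = - \frac{11}{3}$)
$\left(q{\left(5 \right)} + 19 \cdot 4\right) 9^{2} = \left(- \frac{11}{3} + 19 \cdot 4\right) 9^{2} = \left(- \frac{11}{3} + 76\right) 81 = \frac{217}{3} \cdot 81 = 5859$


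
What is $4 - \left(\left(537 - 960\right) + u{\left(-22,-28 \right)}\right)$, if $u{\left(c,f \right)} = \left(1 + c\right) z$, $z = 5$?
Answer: $532$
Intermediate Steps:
$u{\left(c,f \right)} = 5 + 5 c$ ($u{\left(c,f \right)} = \left(1 + c\right) 5 = 5 + 5 c$)
$4 - \left(\left(537 - 960\right) + u{\left(-22,-28 \right)}\right) = 4 - \left(\left(537 - 960\right) + \left(5 + 5 \left(-22\right)\right)\right) = 4 - \left(-423 + \left(5 - 110\right)\right) = 4 - \left(-423 - 105\right) = 4 - -528 = 4 + 528 = 532$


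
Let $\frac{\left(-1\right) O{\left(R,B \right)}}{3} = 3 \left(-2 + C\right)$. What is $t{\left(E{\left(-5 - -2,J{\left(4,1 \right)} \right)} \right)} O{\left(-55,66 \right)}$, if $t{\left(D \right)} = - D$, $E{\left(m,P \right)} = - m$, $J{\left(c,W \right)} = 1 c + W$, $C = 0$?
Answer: $-54$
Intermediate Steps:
$J{\left(c,W \right)} = W + c$ ($J{\left(c,W \right)} = c + W = W + c$)
$O{\left(R,B \right)} = 18$ ($O{\left(R,B \right)} = - 3 \cdot 3 \left(-2 + 0\right) = - 3 \cdot 3 \left(-2\right) = \left(-3\right) \left(-6\right) = 18$)
$t{\left(E{\left(-5 - -2,J{\left(4,1 \right)} \right)} \right)} O{\left(-55,66 \right)} = - \left(-1\right) \left(-5 - -2\right) 18 = - \left(-1\right) \left(-5 + 2\right) 18 = - \left(-1\right) \left(-3\right) 18 = \left(-1\right) 3 \cdot 18 = \left(-3\right) 18 = -54$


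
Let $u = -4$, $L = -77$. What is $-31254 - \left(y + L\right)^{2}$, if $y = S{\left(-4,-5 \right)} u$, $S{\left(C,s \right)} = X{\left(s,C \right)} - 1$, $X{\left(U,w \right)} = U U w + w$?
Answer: $-148903$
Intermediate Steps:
$X{\left(U,w \right)} = w + w U^{2}$ ($X{\left(U,w \right)} = U^{2} w + w = w U^{2} + w = w + w U^{2}$)
$S{\left(C,s \right)} = -1 + C \left(1 + s^{2}\right)$ ($S{\left(C,s \right)} = C \left(1 + s^{2}\right) - 1 = -1 + C \left(1 + s^{2}\right)$)
$y = 420$ ($y = \left(-1 - 4 \left(1 + \left(-5\right)^{2}\right)\right) \left(-4\right) = \left(-1 - 4 \left(1 + 25\right)\right) \left(-4\right) = \left(-1 - 104\right) \left(-4\right) = \left(-105\right) \left(-4\right) = 420$)
$-31254 - \left(y + L\right)^{2} = -31254 - \left(420 - 77\right)^{2} = -31254 - 343^{2} = -31254 - 117649 = -148903$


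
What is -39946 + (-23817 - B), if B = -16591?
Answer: -47172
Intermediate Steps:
-39946 + (-23817 - B) = -39946 + (-23817 - 1*(-16591)) = -39946 + (-23817 + 16591) = -39946 - 7226 = -47172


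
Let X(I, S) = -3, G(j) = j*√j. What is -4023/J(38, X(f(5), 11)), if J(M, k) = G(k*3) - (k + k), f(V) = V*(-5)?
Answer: -2682/85 - 12069*I/85 ≈ -31.553 - 141.99*I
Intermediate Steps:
f(V) = -5*V
G(j) = j^(3/2)
J(M, k) = -2*k + 3*√3*k^(3/2) (J(M, k) = (k*3)^(3/2) - (k + k) = (3*k)^(3/2) - 2*k = 3*√3*k^(3/2) - 2*k = -2*k + 3*√3*k^(3/2))
-4023/J(38, X(f(5), 11)) = -4023/(-2*(-3) + 3*√3*(-3)^(3/2)) = -4023/(6 + 3*√3*(-3*I*√3)) = -4023*(6 + 27*I)/765 = -447*(6 + 27*I)/85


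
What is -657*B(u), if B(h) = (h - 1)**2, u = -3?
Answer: -10512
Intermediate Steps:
B(h) = (-1 + h)**2
-657*B(u) = -657*(-1 - 3)**2 = -657*(-4)**2 = -657*16 = -10512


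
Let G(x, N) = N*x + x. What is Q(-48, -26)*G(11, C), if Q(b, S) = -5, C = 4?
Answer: -275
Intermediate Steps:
G(x, N) = x + N*x
Q(-48, -26)*G(11, C) = -55*(1 + 4) = -55*5 = -5*55 = -275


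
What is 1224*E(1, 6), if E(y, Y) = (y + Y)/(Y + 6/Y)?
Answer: 1224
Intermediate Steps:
E(y, Y) = (Y + y)/(Y + 6/Y)
1224*E(1, 6) = 1224*(6*(6 + 1)/(6 + 6²)) = 1224*(6*7/(6 + 36)) = 1224*(6*7/42) = 1224*(6*(1/42)*7) = 1224*1 = 1224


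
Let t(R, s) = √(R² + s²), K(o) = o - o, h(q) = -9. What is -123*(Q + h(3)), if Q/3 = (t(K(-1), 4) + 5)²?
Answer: -28782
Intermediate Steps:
K(o) = 0
Q = 243 (Q = 3*(√(0² + 4²) + 5)² = 3*(√(0 + 16) + 5)² = 3*(√16 + 5)² = 3*(4 + 5)² = 3*9² = 3*81 = 243)
-123*(Q + h(3)) = -123*(243 - 9) = -123*234 = -28782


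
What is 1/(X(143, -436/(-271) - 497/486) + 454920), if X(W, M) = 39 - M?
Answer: 131706/59920752845 ≈ 2.1980e-6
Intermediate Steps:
1/(X(143, -436/(-271) - 497/486) + 454920) = 1/((39 - (-436/(-271) - 497/486)) + 454920) = 1/((39 - (-436*(-1/271) - 497*1/486)) + 454920) = 1/((39 - (436/271 - 497/486)) + 454920) = 1/((39 - 1*77209/131706) + 454920) = 1/((39 - 77209/131706) + 454920) = 1/(5059325/131706 + 454920) = 1/(59920752845/131706) = 131706/59920752845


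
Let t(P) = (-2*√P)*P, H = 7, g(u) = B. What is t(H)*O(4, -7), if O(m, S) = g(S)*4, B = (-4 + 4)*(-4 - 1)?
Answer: 0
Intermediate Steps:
B = 0 (B = 0*(-5) = 0)
g(u) = 0
O(m, S) = 0 (O(m, S) = 0*4 = 0)
t(P) = -2*P^(3/2)
t(H)*O(4, -7) = -14*√7*0 = 0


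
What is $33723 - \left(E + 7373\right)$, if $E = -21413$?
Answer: $47763$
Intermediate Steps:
$33723 - \left(E + 7373\right) = 33723 - \left(-21413 + 7373\right) = 33723 - -14040 = 33723 + 14040 = 47763$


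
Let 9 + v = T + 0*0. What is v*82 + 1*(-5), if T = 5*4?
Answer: 897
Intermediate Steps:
T = 20
v = 11 (v = -9 + (20 + 0*0) = -9 + (20 + 0) = -9 + 20 = 11)
v*82 + 1*(-5) = 11*82 + 1*(-5) = 902 - 5 = 897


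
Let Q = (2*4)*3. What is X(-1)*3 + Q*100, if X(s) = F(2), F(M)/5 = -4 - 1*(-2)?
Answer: 2370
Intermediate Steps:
F(M) = -10 (F(M) = 5*(-4 - 1*(-2)) = 5*(-4 + 2) = 5*(-2) = -10)
X(s) = -10
Q = 24 (Q = 8*3 = 24)
X(-1)*3 + Q*100 = -10*3 + 24*100 = -30 + 2400 = 2370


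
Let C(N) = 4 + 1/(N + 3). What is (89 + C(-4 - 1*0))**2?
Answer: 8464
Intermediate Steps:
C(N) = 4 + 1/(3 + N)
(89 + C(-4 - 1*0))**2 = (89 + (13 + 4*(-4 - 1*0))/(3 + (-4 - 1*0)))**2 = (89 + (13 + 4*(-4 + 0))/(3 + (-4 + 0)))**2 = (89 + (13 + 4*(-4))/(3 - 4))**2 = (89 + (13 - 16)/(-1))**2 = (89 - 1*(-3))**2 = (89 + 3)**2 = 92**2 = 8464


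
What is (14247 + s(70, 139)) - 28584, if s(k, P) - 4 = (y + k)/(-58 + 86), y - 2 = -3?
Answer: -401255/28 ≈ -14331.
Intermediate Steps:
y = -1 (y = 2 - 3 = -1)
s(k, P) = 111/28 + k/28 (s(k, P) = 4 + (-1 + k)/(-58 + 86) = 4 + (-1 + k)/28 = 4 + (-1 + k)*(1/28) = 4 + (-1/28 + k/28) = 111/28 + k/28)
(14247 + s(70, 139)) - 28584 = (14247 + (111/28 + (1/28)*70)) - 28584 = (14247 + (111/28 + 5/2)) - 28584 = (14247 + 181/28) - 28584 = 399097/28 - 28584 = -401255/28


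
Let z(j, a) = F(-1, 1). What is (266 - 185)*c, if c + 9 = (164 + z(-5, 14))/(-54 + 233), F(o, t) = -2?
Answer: -117369/179 ≈ -655.69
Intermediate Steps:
z(j, a) = -2
c = -1449/179 (c = -9 + (164 - 2)/(-54 + 233) = -9 + 162/179 = -1449/179 ≈ -8.0950)
(266 - 185)*c = (266 - 185)*(-1449/179) = 81*(-1449/179) = -117369/179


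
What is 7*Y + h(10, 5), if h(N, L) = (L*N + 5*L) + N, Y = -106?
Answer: -657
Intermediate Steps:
h(N, L) = N + 5*L + L*N (h(N, L) = (5*L + L*N) + N = N + 5*L + L*N)
7*Y + h(10, 5) = 7*(-106) + (10 + 5*5 + 5*10) = -742 + (10 + 25 + 50) = -742 + 85 = -657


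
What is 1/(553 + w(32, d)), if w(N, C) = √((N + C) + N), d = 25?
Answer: 553/305720 - √89/305720 ≈ 0.0017780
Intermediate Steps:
w(N, C) = √(C + 2*N) (w(N, C) = √((C + N) + N) = √(C + 2*N))
1/(553 + w(32, d)) = 1/(553 + √(25 + 2*32)) = 1/(553 + √(25 + 64)) = 1/(553 + √89)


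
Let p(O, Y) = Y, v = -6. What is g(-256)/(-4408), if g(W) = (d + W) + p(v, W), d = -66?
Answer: 289/2204 ≈ 0.13113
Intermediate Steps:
g(W) = -66 + 2*W (g(W) = (-66 + W) + W = -66 + 2*W)
g(-256)/(-4408) = (-66 + 2*(-256))/(-4408) = (-66 - 512)*(-1/4408) = -578*(-1/4408) = 289/2204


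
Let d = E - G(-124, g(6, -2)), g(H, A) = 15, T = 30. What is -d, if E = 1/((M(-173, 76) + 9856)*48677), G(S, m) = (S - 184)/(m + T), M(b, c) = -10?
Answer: -16401812509/2396368710 ≈ -6.8444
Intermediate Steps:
G(S, m) = (-184 + S)/(30 + m) (G(S, m) = (S - 184)/(m + 30) = (-184 + S)/(30 + m))
E = 1/479273742 (E = 1/((-10 + 9856)*48677) = (1/48677)/9846 = (1/9846)*(1/48677) = 1/479273742 ≈ 2.0865e-9)
d = 16401812509/2396368710 (d = 1/479273742 - (-184 - 124)/(30 + 15) = 1/479273742 - (-308)/45 = 1/479273742 - 1*(-308/45) = 1/479273742 + 308/45 = 16401812509/2396368710 ≈ 6.8444)
-d = -1*16401812509/2396368710 = -16401812509/2396368710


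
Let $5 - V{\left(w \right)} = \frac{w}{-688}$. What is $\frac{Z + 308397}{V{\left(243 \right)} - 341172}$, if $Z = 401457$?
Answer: $- \frac{488379552}{234722653} \approx -2.0807$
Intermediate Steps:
$V{\left(w \right)} = 5 + \frac{w}{688}$ ($V{\left(w \right)} = 5 - \frac{w}{-688} = 5 - w \left(- \frac{1}{688}\right) = 5 - - \frac{w}{688} = 5 + \frac{w}{688}$)
$\frac{Z + 308397}{V{\left(243 \right)} - 341172} = \frac{401457 + 308397}{\left(5 + \frac{1}{688} \cdot 243\right) - 341172} = \frac{709854}{\left(5 + \frac{243}{688}\right) - 341172} = \frac{709854}{\frac{3683}{688} - 341172} = \frac{709854}{- \frac{234722653}{688}} = 709854 \left(- \frac{688}{234722653}\right) = - \frac{488379552}{234722653}$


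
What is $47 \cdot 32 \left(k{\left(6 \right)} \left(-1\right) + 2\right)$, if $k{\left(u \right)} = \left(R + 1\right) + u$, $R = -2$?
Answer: $-4512$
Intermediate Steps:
$k{\left(u \right)} = -1 + u$ ($k{\left(u \right)} = \left(-2 + 1\right) + u = -1 + u$)
$47 \cdot 32 \left(k{\left(6 \right)} \left(-1\right) + 2\right) = 47 \cdot 32 \left(\left(-1 + 6\right) \left(-1\right) + 2\right) = 1504 \left(5 \left(-1\right) + 2\right) = 1504 \left(-5 + 2\right) = 1504 \left(-3\right) = -4512$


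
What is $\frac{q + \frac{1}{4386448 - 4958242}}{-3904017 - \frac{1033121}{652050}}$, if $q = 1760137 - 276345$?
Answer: $- \frac{92202408957397725}{242594594187318329} \approx -0.38007$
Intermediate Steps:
$q = 1483792$
$\frac{q + \frac{1}{4386448 - 4958242}}{-3904017 - \frac{1033121}{652050}} = \frac{1483792 + \frac{1}{4386448 - 4958242}}{-3904017 - \frac{1033121}{652050}} = \frac{1483792 + \frac{1}{-571794}}{-3904017 - \frac{1033121}{652050}} = \frac{1483792 - \frac{1}{571794}}{-3904017 - \frac{1033121}{652050}} = \frac{848423362847}{571794 \left(- \frac{2545615317971}{652050}\right)} = \frac{848423362847}{571794} \left(- \frac{652050}{2545615317971}\right) = - \frac{92202408957397725}{242594594187318329}$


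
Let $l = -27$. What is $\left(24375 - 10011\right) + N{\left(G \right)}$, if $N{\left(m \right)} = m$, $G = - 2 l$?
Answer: $14418$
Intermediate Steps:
$G = 54$ ($G = \left(-2\right) \left(-27\right) = 54$)
$\left(24375 - 10011\right) + N{\left(G \right)} = \left(24375 - 10011\right) + 54 = 14364 + 54 = 14418$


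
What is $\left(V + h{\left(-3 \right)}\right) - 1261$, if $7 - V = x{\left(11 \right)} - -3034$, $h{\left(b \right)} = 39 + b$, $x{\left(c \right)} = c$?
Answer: $-4263$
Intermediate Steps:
$V = -3038$ ($V = 7 - \left(11 - -3034\right) = 7 - \left(11 + 3034\right) = 7 - 3045 = -3038$)
$\left(V + h{\left(-3 \right)}\right) - 1261 = \left(-3038 + \left(39 - 3\right)\right) - 1261 = \left(-3038 + 36\right) - 1261 = -3002 - 1261 = -4263$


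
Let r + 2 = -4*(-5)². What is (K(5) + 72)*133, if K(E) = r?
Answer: -3990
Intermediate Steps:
r = -102 (r = -2 - 4*(-5)² = -2 - 4*25 = -2 - 100 = -102)
K(E) = -102
(K(5) + 72)*133 = (-102 + 72)*133 = -30*133 = -3990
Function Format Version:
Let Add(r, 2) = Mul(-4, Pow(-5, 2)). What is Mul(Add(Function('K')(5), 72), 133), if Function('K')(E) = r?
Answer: -3990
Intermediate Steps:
r = -102 (r = Add(-2, Mul(-4, Pow(-5, 2))) = Add(-2, Mul(-4, 25)) = Add(-2, -100) = -102)
Function('K')(E) = -102
Mul(Add(Function('K')(5), 72), 133) = Mul(Add(-102, 72), 133) = Mul(-30, 133) = -3990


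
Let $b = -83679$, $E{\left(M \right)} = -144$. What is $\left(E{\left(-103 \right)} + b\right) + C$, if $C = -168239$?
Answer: $-252062$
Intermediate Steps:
$\left(E{\left(-103 \right)} + b\right) + C = \left(-144 - 83679\right) - 168239 = -83823 - 168239 = -252062$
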